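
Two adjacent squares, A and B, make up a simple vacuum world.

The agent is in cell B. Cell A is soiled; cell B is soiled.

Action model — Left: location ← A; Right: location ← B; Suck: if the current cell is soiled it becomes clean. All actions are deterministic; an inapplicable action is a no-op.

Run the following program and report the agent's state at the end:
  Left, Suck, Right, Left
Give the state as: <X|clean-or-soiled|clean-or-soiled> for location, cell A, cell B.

<A|clean|soiled>

t=1 Left ⇒ <A|soiled|soiled>
t=2 Suck ⇒ <A|clean|soiled>
t=3 Right ⇒ <B|clean|soiled>
t=4 Left ⇒ <A|clean|soiled>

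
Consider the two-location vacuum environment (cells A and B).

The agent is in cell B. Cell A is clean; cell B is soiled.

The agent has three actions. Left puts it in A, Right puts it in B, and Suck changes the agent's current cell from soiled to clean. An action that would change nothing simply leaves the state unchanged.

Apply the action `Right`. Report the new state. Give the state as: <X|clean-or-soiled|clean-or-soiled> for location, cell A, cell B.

start: <B|clean|soiled>
step 1/1 (Right): <B|clean|soiled>

<B|clean|soiled>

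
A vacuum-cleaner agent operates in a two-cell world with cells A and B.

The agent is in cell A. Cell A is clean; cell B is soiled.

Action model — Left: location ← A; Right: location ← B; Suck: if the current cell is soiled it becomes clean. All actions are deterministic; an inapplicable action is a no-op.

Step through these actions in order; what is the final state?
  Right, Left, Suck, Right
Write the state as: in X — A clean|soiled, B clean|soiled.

1. Right → in B — A clean, B soiled
2. Left → in A — A clean, B soiled
3. Suck → in A — A clean, B soiled
4. Right → in B — A clean, B soiled

in B — A clean, B soiled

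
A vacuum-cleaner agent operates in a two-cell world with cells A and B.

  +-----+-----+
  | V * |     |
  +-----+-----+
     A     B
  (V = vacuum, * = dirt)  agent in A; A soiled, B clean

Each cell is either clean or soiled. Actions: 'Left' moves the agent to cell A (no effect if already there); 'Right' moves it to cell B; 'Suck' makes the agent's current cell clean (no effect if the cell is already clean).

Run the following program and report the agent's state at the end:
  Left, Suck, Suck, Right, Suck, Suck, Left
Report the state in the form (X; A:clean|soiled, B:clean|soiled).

(A; A:clean, B:clean)

step 1/7 (Left): (A; A:soiled, B:clean)
step 2/7 (Suck): (A; A:clean, B:clean)
step 3/7 (Suck): (A; A:clean, B:clean)
step 4/7 (Right): (B; A:clean, B:clean)
step 5/7 (Suck): (B; A:clean, B:clean)
step 6/7 (Suck): (B; A:clean, B:clean)
step 7/7 (Left): (A; A:clean, B:clean)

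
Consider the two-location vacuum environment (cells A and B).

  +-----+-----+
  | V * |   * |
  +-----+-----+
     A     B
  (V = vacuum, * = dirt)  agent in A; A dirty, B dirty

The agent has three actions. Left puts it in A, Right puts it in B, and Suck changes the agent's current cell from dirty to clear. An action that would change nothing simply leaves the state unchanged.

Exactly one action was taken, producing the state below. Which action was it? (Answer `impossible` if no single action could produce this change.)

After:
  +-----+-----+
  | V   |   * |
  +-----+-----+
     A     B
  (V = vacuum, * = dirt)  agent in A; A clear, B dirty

Suck

try  Left: loc=A A=dirty B=dirty
try Right: loc=B A=dirty B=dirty
try  Suck: loc=A A=clear B=dirty  ← match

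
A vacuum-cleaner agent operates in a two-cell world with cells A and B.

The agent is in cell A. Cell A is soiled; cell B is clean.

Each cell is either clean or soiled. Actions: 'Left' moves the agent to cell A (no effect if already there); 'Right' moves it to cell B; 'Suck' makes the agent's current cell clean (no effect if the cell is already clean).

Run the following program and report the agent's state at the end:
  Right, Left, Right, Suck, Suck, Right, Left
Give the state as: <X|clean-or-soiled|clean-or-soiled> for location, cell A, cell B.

Right (#1): <B|soiled|clean>
Left (#2): <A|soiled|clean>
Right (#3): <B|soiled|clean>
Suck (#4): <B|soiled|clean>
Suck (#5): <B|soiled|clean>
Right (#6): <B|soiled|clean>
Left (#7): <A|soiled|clean>

<A|soiled|clean>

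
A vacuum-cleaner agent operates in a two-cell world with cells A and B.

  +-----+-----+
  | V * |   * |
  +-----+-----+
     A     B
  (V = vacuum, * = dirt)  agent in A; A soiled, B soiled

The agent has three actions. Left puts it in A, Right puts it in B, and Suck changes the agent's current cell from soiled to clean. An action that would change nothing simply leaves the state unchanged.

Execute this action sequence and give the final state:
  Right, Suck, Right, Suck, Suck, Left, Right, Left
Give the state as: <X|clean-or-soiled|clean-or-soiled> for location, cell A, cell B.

Right (#1): <B|soiled|soiled>
Suck (#2): <B|soiled|clean>
Right (#3): <B|soiled|clean>
Suck (#4): <B|soiled|clean>
Suck (#5): <B|soiled|clean>
Left (#6): <A|soiled|clean>
Right (#7): <B|soiled|clean>
Left (#8): <A|soiled|clean>

<A|soiled|clean>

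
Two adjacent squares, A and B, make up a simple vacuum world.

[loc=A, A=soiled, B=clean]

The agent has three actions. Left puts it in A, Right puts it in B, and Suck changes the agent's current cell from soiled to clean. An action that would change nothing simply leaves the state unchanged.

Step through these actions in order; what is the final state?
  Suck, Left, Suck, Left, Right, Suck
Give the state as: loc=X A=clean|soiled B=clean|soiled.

1) do Suck; now loc=A A=clean B=clean
2) do Left; now loc=A A=clean B=clean
3) do Suck; now loc=A A=clean B=clean
4) do Left; now loc=A A=clean B=clean
5) do Right; now loc=B A=clean B=clean
6) do Suck; now loc=B A=clean B=clean

loc=B A=clean B=clean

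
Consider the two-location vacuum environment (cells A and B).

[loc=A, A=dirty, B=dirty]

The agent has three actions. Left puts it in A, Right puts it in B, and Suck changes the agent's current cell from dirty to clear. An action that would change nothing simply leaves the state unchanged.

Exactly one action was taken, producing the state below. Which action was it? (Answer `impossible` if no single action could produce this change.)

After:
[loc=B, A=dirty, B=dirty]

Right

try  Left: <A|dirty|dirty>
try Right: <B|dirty|dirty>  ← match
try  Suck: <A|clear|dirty>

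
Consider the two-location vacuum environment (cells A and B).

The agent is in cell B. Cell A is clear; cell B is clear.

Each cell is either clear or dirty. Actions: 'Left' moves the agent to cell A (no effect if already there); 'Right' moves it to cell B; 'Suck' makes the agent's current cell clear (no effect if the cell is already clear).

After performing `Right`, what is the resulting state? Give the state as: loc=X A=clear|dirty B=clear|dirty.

loc=B A=clear B=clear

start: loc=B A=clear B=clear
1. Right → loc=B A=clear B=clear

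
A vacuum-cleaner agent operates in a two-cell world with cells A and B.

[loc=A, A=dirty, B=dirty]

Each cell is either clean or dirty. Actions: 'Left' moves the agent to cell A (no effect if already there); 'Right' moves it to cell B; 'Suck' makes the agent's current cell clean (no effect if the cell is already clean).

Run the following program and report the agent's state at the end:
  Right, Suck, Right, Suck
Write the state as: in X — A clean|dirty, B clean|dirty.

step 1/4 (Right): in B — A dirty, B dirty
step 2/4 (Suck): in B — A dirty, B clean
step 3/4 (Right): in B — A dirty, B clean
step 4/4 (Suck): in B — A dirty, B clean

in B — A dirty, B clean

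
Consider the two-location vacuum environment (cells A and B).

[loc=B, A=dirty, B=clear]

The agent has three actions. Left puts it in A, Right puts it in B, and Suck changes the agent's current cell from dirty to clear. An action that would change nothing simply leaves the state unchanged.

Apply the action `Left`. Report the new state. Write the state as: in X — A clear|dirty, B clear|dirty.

start: in B — A dirty, B clear
t=1 Left ⇒ in A — A dirty, B clear

in A — A dirty, B clear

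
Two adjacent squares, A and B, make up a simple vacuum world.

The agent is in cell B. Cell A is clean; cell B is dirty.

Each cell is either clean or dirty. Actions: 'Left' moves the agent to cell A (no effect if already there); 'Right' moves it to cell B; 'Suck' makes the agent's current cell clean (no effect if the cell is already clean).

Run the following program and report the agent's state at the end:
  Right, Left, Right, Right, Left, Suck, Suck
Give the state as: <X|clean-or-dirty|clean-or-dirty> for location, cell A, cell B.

<A|clean|dirty>

step 1/7 (Right): <B|clean|dirty>
step 2/7 (Left): <A|clean|dirty>
step 3/7 (Right): <B|clean|dirty>
step 4/7 (Right): <B|clean|dirty>
step 5/7 (Left): <A|clean|dirty>
step 6/7 (Suck): <A|clean|dirty>
step 7/7 (Suck): <A|clean|dirty>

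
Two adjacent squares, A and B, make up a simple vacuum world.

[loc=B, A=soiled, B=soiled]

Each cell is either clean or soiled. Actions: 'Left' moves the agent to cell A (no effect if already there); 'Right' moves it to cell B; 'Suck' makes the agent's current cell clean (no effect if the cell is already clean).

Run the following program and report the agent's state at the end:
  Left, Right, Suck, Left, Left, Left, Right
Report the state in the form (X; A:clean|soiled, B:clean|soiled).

(B; A:soiled, B:clean)

[1] after Left: (A; A:soiled, B:soiled)
[2] after Right: (B; A:soiled, B:soiled)
[3] after Suck: (B; A:soiled, B:clean)
[4] after Left: (A; A:soiled, B:clean)
[5] after Left: (A; A:soiled, B:clean)
[6] after Left: (A; A:soiled, B:clean)
[7] after Right: (B; A:soiled, B:clean)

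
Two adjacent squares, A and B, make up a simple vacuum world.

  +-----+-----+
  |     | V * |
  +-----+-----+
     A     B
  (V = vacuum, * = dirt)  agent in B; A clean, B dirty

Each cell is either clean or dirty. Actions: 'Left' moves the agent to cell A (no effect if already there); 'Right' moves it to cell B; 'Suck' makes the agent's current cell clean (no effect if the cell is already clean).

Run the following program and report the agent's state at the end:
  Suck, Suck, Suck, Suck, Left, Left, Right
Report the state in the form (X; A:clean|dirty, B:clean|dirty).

(B; A:clean, B:clean)

1) do Suck; now (B; A:clean, B:clean)
2) do Suck; now (B; A:clean, B:clean)
3) do Suck; now (B; A:clean, B:clean)
4) do Suck; now (B; A:clean, B:clean)
5) do Left; now (A; A:clean, B:clean)
6) do Left; now (A; A:clean, B:clean)
7) do Right; now (B; A:clean, B:clean)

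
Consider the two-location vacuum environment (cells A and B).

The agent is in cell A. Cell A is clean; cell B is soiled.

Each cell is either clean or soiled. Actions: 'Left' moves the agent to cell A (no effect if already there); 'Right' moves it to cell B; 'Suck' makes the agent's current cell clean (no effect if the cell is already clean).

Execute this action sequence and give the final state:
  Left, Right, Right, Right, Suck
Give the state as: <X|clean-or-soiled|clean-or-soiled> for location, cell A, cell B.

<B|clean|clean>

step 1/5 (Left): <A|clean|soiled>
step 2/5 (Right): <B|clean|soiled>
step 3/5 (Right): <B|clean|soiled>
step 4/5 (Right): <B|clean|soiled>
step 5/5 (Suck): <B|clean|clean>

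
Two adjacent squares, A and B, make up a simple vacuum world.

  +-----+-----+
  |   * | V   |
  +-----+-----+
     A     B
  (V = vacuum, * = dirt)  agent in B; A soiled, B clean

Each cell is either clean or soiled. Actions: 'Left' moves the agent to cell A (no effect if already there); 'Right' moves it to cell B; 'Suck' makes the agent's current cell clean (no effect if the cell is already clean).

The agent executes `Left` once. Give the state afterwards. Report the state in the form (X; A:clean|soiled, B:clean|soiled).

start: (B; A:soiled, B:clean)
step 1/1 (Left): (A; A:soiled, B:clean)

(A; A:soiled, B:clean)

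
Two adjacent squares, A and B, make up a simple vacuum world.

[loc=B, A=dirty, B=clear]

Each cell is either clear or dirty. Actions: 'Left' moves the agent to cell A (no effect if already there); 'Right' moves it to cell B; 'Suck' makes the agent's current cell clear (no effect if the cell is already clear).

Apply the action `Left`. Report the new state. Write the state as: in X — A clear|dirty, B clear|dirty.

start: in B — A dirty, B clear
t=1 Left ⇒ in A — A dirty, B clear

in A — A dirty, B clear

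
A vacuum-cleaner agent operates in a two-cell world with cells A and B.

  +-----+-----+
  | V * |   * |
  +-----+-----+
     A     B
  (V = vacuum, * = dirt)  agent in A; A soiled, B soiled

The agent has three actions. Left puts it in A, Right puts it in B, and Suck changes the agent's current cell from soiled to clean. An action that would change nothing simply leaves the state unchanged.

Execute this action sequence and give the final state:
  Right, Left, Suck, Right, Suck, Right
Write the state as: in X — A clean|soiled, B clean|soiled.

in B — A clean, B clean

step 1/6 (Right): in B — A soiled, B soiled
step 2/6 (Left): in A — A soiled, B soiled
step 3/6 (Suck): in A — A clean, B soiled
step 4/6 (Right): in B — A clean, B soiled
step 5/6 (Suck): in B — A clean, B clean
step 6/6 (Right): in B — A clean, B clean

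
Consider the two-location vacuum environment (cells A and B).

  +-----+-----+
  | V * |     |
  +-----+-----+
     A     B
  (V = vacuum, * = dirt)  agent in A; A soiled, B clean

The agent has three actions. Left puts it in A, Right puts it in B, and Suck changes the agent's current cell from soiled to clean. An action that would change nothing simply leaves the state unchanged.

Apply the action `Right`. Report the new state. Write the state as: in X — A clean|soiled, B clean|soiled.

start: in A — A soiled, B clean
step 1/1 (Right): in B — A soiled, B clean

in B — A soiled, B clean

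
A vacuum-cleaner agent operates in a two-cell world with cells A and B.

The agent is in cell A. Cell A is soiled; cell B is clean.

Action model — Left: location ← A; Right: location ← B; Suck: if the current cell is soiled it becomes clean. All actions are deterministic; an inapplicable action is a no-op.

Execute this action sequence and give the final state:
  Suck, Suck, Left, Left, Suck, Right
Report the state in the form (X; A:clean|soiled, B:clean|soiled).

Suck (#1): (A; A:clean, B:clean)
Suck (#2): (A; A:clean, B:clean)
Left (#3): (A; A:clean, B:clean)
Left (#4): (A; A:clean, B:clean)
Suck (#5): (A; A:clean, B:clean)
Right (#6): (B; A:clean, B:clean)

(B; A:clean, B:clean)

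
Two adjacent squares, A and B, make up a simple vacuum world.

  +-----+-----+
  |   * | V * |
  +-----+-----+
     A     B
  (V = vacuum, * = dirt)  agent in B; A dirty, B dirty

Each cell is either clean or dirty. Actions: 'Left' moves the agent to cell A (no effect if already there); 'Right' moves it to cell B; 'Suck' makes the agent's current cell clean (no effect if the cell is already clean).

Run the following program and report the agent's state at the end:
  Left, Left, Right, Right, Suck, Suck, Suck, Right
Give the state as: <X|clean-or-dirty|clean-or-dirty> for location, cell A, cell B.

[1] after Left: <A|dirty|dirty>
[2] after Left: <A|dirty|dirty>
[3] after Right: <B|dirty|dirty>
[4] after Right: <B|dirty|dirty>
[5] after Suck: <B|dirty|clean>
[6] after Suck: <B|dirty|clean>
[7] after Suck: <B|dirty|clean>
[8] after Right: <B|dirty|clean>

<B|dirty|clean>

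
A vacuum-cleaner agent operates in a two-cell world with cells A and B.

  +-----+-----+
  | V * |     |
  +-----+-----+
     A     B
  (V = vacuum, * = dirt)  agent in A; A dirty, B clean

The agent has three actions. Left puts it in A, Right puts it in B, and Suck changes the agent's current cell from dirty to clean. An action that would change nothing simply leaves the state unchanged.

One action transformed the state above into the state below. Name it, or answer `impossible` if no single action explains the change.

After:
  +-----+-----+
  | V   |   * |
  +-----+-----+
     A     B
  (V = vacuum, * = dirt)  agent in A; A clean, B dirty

impossible

try  Left: <A|dirty|clean>
try Right: <B|dirty|clean>
try  Suck: <A|clean|clean>
no single action produces the after-state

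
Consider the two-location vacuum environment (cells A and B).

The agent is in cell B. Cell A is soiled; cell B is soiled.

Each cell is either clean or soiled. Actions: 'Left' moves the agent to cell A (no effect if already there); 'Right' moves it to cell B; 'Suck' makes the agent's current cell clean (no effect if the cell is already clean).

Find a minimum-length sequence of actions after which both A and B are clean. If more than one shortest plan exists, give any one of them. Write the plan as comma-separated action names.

1. Suck → (B; A:soiled, B:clean)
2. Left → (A; A:soiled, B:clean)
3. Suck → (A; A:clean, B:clean)
min 3: Suck B + move + Suck A

Suck, Left, Suck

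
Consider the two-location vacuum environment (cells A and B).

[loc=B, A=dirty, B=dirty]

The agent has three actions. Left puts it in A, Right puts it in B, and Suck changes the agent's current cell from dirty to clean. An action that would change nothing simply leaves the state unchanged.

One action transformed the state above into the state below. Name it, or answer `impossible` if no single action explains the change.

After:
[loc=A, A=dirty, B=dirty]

try  Left: (A; A:dirty, B:dirty)  ← match
try Right: (B; A:dirty, B:dirty)
try  Suck: (B; A:dirty, B:clean)

Left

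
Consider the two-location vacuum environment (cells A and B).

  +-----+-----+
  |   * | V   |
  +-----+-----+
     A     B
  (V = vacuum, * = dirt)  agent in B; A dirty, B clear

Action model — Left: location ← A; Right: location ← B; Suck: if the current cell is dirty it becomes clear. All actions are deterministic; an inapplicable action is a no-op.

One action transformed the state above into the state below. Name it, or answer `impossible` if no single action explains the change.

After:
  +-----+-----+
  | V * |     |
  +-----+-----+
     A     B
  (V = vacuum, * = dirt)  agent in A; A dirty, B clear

Left

try  Left: loc=A A=dirty B=clear  ← match
try Right: loc=B A=dirty B=clear
try  Suck: loc=B A=dirty B=clear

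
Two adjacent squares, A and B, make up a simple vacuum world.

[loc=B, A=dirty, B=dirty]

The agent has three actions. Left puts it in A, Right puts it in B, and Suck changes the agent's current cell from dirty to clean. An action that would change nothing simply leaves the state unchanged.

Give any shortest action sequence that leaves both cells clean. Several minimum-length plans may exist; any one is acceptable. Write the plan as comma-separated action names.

Suck, Left, Suck

1. Suck → (B; A:dirty, B:clean)
2. Left → (A; A:dirty, B:clean)
3. Suck → (A; A:clean, B:clean)
min 3: Suck B + move + Suck A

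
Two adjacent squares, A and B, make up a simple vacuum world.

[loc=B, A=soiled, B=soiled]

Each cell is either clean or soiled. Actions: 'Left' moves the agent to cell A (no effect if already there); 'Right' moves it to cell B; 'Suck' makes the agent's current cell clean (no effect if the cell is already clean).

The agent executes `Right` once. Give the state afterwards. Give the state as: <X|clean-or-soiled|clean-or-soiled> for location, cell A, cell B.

<B|soiled|soiled>

start: <B|soiled|soiled>
step 1/1 (Right): <B|soiled|soiled>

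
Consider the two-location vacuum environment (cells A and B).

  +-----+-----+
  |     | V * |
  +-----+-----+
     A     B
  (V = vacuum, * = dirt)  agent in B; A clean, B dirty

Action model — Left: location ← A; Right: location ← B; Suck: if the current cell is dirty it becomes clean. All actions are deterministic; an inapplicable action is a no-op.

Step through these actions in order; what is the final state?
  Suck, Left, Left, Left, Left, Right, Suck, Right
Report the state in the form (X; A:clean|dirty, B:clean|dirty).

t=1 Suck ⇒ (B; A:clean, B:clean)
t=2 Left ⇒ (A; A:clean, B:clean)
t=3 Left ⇒ (A; A:clean, B:clean)
t=4 Left ⇒ (A; A:clean, B:clean)
t=5 Left ⇒ (A; A:clean, B:clean)
t=6 Right ⇒ (B; A:clean, B:clean)
t=7 Suck ⇒ (B; A:clean, B:clean)
t=8 Right ⇒ (B; A:clean, B:clean)

(B; A:clean, B:clean)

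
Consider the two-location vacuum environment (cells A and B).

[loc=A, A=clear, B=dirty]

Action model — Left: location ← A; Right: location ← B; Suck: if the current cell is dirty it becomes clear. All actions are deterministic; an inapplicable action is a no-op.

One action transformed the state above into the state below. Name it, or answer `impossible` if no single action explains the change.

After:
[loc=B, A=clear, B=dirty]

try  Left: loc=A A=clear B=dirty
try Right: loc=B A=clear B=dirty  ← match
try  Suck: loc=A A=clear B=dirty

Right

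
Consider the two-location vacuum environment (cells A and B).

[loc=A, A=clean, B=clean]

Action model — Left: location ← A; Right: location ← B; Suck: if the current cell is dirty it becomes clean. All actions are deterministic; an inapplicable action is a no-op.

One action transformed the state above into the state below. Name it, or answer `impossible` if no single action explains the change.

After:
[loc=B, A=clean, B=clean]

Right

try  Left: (A; A:clean, B:clean)
try Right: (B; A:clean, B:clean)  ← match
try  Suck: (A; A:clean, B:clean)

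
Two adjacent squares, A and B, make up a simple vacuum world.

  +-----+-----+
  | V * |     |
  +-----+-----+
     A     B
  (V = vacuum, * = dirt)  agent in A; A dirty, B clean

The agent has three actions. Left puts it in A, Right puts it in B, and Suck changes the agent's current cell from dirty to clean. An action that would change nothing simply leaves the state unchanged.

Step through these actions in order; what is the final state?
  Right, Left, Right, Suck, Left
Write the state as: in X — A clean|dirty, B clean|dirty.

Right (#1): in B — A dirty, B clean
Left (#2): in A — A dirty, B clean
Right (#3): in B — A dirty, B clean
Suck (#4): in B — A dirty, B clean
Left (#5): in A — A dirty, B clean

in A — A dirty, B clean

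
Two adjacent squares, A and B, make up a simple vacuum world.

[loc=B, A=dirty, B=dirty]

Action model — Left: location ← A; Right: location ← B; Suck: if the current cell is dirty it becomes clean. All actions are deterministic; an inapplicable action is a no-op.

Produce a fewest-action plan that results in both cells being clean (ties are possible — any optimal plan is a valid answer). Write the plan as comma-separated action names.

[1] after Suck: loc=B A=dirty B=clean
[2] after Left: loc=A A=dirty B=clean
[3] after Suck: loc=A A=clean B=clean
min 3: Suck B + move + Suck A

Suck, Left, Suck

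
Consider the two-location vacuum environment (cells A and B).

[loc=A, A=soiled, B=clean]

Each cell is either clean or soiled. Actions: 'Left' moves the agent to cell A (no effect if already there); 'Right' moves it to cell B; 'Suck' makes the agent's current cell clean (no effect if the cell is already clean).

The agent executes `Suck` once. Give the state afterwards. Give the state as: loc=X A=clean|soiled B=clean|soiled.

start: loc=A A=soiled B=clean
1) do Suck; now loc=A A=clean B=clean

loc=A A=clean B=clean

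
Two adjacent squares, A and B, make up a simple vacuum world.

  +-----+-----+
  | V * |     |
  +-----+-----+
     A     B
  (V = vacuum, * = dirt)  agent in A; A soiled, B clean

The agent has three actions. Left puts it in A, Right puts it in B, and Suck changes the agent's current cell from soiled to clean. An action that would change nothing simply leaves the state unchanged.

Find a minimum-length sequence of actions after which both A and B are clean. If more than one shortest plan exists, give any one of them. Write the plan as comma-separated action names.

Suck

t=1 Suck ⇒ <A|clean|clean>
min 1: A is soiled, one Suck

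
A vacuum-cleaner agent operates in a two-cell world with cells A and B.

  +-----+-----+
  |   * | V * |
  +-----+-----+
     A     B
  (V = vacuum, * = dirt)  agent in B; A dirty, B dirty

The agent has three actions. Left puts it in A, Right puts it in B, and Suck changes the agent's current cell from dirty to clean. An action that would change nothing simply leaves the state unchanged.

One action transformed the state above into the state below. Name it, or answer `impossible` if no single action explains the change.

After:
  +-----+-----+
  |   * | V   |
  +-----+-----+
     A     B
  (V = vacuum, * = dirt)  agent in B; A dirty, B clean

try  Left: (A; A:dirty, B:dirty)
try Right: (B; A:dirty, B:dirty)
try  Suck: (B; A:dirty, B:clean)  ← match

Suck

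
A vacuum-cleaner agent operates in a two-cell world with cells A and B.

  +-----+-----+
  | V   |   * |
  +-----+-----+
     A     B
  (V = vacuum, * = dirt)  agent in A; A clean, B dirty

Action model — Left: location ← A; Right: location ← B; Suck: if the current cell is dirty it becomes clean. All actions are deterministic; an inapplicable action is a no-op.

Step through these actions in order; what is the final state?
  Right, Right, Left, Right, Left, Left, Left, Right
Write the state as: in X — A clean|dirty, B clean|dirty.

in B — A clean, B dirty

Right (#1): in B — A clean, B dirty
Right (#2): in B — A clean, B dirty
Left (#3): in A — A clean, B dirty
Right (#4): in B — A clean, B dirty
Left (#5): in A — A clean, B dirty
Left (#6): in A — A clean, B dirty
Left (#7): in A — A clean, B dirty
Right (#8): in B — A clean, B dirty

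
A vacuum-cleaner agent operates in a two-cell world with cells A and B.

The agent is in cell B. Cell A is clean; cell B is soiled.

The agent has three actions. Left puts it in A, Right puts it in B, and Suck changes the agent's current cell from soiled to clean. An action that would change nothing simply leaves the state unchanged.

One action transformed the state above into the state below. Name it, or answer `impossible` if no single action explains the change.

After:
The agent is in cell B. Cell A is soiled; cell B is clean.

try  Left: loc=A A=clean B=soiled
try Right: loc=B A=clean B=soiled
try  Suck: loc=B A=clean B=clean
no single action produces the after-state

impossible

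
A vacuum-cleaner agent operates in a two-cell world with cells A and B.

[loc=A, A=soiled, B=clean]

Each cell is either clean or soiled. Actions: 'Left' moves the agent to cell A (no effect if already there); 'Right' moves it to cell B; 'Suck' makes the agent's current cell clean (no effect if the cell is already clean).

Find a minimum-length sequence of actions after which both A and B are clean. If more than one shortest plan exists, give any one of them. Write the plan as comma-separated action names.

Suck

t=1 Suck ⇒ loc=A A=clean B=clean
min 1: A is soiled, one Suck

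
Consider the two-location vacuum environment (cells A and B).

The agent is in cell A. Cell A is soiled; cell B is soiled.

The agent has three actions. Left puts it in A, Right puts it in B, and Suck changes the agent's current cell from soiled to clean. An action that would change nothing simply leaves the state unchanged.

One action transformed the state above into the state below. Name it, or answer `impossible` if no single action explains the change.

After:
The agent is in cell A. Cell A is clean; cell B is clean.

impossible

try  Left: (A; A:soiled, B:soiled)
try Right: (B; A:soiled, B:soiled)
try  Suck: (A; A:clean, B:soiled)
no single action produces the after-state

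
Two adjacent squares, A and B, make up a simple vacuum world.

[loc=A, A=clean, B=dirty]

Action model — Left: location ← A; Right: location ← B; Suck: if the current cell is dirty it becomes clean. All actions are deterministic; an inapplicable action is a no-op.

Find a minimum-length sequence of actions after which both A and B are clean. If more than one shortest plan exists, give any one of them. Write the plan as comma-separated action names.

Right (#1): (B; A:clean, B:dirty)
Suck (#2): (B; A:clean, B:clean)
min 2: go B then Suck

Right, Suck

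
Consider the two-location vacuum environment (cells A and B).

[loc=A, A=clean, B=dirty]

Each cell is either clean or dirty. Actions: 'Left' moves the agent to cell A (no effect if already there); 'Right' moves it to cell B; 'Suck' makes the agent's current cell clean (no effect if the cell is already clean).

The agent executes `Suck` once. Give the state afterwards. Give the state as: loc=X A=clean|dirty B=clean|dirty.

start: loc=A A=clean B=dirty
step 1/1 (Suck): loc=A A=clean B=dirty

loc=A A=clean B=dirty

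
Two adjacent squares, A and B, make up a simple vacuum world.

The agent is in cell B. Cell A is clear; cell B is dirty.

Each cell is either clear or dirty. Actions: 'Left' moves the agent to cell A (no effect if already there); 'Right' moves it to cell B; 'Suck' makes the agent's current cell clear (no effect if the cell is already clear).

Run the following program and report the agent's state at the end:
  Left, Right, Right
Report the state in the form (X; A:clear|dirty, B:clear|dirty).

1) do Left; now (A; A:clear, B:dirty)
2) do Right; now (B; A:clear, B:dirty)
3) do Right; now (B; A:clear, B:dirty)

(B; A:clear, B:dirty)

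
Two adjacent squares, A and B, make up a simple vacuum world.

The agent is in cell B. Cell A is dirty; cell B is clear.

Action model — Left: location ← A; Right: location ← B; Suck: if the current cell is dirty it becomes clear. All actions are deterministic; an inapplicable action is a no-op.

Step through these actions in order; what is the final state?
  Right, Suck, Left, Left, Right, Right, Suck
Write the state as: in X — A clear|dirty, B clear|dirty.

1) do Right; now in B — A dirty, B clear
2) do Suck; now in B — A dirty, B clear
3) do Left; now in A — A dirty, B clear
4) do Left; now in A — A dirty, B clear
5) do Right; now in B — A dirty, B clear
6) do Right; now in B — A dirty, B clear
7) do Suck; now in B — A dirty, B clear

in B — A dirty, B clear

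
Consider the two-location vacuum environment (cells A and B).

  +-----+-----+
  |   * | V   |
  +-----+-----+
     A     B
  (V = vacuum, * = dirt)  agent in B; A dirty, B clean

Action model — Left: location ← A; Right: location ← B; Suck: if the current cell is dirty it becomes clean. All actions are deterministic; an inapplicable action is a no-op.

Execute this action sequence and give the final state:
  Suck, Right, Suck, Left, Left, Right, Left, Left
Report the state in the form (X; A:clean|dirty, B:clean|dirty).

(A; A:dirty, B:clean)

1) do Suck; now (B; A:dirty, B:clean)
2) do Right; now (B; A:dirty, B:clean)
3) do Suck; now (B; A:dirty, B:clean)
4) do Left; now (A; A:dirty, B:clean)
5) do Left; now (A; A:dirty, B:clean)
6) do Right; now (B; A:dirty, B:clean)
7) do Left; now (A; A:dirty, B:clean)
8) do Left; now (A; A:dirty, B:clean)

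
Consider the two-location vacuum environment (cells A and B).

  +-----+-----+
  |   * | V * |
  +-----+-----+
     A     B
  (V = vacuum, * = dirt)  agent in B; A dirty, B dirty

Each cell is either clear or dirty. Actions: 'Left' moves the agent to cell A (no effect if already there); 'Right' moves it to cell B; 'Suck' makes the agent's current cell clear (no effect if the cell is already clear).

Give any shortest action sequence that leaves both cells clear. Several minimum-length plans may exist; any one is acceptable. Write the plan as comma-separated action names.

step 1/3 (Suck): loc=B A=dirty B=clear
step 2/3 (Left): loc=A A=dirty B=clear
step 3/3 (Suck): loc=A A=clear B=clear
min 3: Suck B + move + Suck A

Suck, Left, Suck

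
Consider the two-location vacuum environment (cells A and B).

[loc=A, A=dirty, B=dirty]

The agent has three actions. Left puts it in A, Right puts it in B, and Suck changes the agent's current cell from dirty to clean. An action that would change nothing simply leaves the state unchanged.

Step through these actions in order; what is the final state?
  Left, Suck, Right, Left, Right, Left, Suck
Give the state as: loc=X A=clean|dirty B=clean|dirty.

Left (#1): loc=A A=dirty B=dirty
Suck (#2): loc=A A=clean B=dirty
Right (#3): loc=B A=clean B=dirty
Left (#4): loc=A A=clean B=dirty
Right (#5): loc=B A=clean B=dirty
Left (#6): loc=A A=clean B=dirty
Suck (#7): loc=A A=clean B=dirty

loc=A A=clean B=dirty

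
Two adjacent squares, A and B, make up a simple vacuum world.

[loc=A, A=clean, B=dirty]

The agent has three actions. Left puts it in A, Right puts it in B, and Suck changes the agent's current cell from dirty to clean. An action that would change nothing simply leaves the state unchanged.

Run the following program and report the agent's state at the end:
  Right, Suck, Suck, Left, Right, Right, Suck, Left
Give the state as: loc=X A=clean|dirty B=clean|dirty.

loc=A A=clean B=clean

1) do Right; now loc=B A=clean B=dirty
2) do Suck; now loc=B A=clean B=clean
3) do Suck; now loc=B A=clean B=clean
4) do Left; now loc=A A=clean B=clean
5) do Right; now loc=B A=clean B=clean
6) do Right; now loc=B A=clean B=clean
7) do Suck; now loc=B A=clean B=clean
8) do Left; now loc=A A=clean B=clean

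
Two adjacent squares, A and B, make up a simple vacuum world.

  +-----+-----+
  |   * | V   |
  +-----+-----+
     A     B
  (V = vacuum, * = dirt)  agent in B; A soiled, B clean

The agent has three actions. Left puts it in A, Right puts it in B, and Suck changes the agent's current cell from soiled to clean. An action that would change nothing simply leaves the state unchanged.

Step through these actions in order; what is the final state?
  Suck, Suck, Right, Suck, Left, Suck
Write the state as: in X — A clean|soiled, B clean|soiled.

Suck (#1): in B — A soiled, B clean
Suck (#2): in B — A soiled, B clean
Right (#3): in B — A soiled, B clean
Suck (#4): in B — A soiled, B clean
Left (#5): in A — A soiled, B clean
Suck (#6): in A — A clean, B clean

in A — A clean, B clean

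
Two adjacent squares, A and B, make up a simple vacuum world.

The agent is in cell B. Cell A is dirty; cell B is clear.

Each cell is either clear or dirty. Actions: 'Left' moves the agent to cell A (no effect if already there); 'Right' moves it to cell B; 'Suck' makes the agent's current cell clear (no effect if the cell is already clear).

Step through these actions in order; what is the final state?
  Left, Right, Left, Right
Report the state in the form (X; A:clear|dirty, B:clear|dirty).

[1] after Left: (A; A:dirty, B:clear)
[2] after Right: (B; A:dirty, B:clear)
[3] after Left: (A; A:dirty, B:clear)
[4] after Right: (B; A:dirty, B:clear)

(B; A:dirty, B:clear)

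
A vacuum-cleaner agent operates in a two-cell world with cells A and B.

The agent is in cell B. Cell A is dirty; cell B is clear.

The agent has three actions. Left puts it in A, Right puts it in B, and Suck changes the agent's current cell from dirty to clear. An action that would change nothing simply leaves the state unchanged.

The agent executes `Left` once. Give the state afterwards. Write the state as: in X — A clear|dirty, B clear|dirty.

in A — A dirty, B clear

start: in B — A dirty, B clear
1) do Left; now in A — A dirty, B clear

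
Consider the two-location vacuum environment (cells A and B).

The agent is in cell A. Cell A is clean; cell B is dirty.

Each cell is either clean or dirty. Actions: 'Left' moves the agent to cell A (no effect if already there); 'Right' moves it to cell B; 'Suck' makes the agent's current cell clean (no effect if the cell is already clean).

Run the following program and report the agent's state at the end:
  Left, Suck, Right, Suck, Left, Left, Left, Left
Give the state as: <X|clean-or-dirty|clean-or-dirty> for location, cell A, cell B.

<A|clean|clean>

1) do Left; now <A|clean|dirty>
2) do Suck; now <A|clean|dirty>
3) do Right; now <B|clean|dirty>
4) do Suck; now <B|clean|clean>
5) do Left; now <A|clean|clean>
6) do Left; now <A|clean|clean>
7) do Left; now <A|clean|clean>
8) do Left; now <A|clean|clean>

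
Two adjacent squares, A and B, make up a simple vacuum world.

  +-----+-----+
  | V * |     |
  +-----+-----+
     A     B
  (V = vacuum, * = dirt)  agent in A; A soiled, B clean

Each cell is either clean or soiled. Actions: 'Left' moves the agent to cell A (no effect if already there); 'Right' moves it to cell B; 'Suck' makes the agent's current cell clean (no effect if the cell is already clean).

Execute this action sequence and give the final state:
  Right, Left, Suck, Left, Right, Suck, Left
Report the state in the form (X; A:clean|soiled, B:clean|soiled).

(A; A:clean, B:clean)

1. Right → (B; A:soiled, B:clean)
2. Left → (A; A:soiled, B:clean)
3. Suck → (A; A:clean, B:clean)
4. Left → (A; A:clean, B:clean)
5. Right → (B; A:clean, B:clean)
6. Suck → (B; A:clean, B:clean)
7. Left → (A; A:clean, B:clean)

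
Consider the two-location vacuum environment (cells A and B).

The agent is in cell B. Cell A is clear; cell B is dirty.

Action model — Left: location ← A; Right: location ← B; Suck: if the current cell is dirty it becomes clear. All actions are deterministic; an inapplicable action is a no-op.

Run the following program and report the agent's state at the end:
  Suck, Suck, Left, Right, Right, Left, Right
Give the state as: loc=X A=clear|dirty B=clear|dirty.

1. Suck → loc=B A=clear B=clear
2. Suck → loc=B A=clear B=clear
3. Left → loc=A A=clear B=clear
4. Right → loc=B A=clear B=clear
5. Right → loc=B A=clear B=clear
6. Left → loc=A A=clear B=clear
7. Right → loc=B A=clear B=clear

loc=B A=clear B=clear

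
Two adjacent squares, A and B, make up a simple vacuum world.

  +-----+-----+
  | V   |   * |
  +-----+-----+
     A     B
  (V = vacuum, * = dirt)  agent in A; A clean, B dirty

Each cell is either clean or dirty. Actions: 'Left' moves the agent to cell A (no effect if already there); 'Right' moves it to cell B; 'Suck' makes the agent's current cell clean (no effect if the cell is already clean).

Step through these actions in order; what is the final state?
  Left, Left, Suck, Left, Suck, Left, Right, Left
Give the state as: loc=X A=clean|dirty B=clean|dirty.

loc=A A=clean B=dirty

1) do Left; now loc=A A=clean B=dirty
2) do Left; now loc=A A=clean B=dirty
3) do Suck; now loc=A A=clean B=dirty
4) do Left; now loc=A A=clean B=dirty
5) do Suck; now loc=A A=clean B=dirty
6) do Left; now loc=A A=clean B=dirty
7) do Right; now loc=B A=clean B=dirty
8) do Left; now loc=A A=clean B=dirty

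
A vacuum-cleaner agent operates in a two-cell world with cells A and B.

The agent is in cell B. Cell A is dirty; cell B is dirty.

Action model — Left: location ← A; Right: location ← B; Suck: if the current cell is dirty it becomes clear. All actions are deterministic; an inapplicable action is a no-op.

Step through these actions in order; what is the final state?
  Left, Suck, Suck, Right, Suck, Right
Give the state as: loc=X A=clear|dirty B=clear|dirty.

1) do Left; now loc=A A=dirty B=dirty
2) do Suck; now loc=A A=clear B=dirty
3) do Suck; now loc=A A=clear B=dirty
4) do Right; now loc=B A=clear B=dirty
5) do Suck; now loc=B A=clear B=clear
6) do Right; now loc=B A=clear B=clear

loc=B A=clear B=clear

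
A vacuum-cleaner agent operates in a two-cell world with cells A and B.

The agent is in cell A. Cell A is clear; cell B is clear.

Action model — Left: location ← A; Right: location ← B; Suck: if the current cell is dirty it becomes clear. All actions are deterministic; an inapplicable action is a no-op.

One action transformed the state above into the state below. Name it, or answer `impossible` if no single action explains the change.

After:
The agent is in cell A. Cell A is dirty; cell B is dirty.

impossible

try  Left: (A; A:clear, B:clear)
try Right: (B; A:clear, B:clear)
try  Suck: (A; A:clear, B:clear)
no single action produces the after-state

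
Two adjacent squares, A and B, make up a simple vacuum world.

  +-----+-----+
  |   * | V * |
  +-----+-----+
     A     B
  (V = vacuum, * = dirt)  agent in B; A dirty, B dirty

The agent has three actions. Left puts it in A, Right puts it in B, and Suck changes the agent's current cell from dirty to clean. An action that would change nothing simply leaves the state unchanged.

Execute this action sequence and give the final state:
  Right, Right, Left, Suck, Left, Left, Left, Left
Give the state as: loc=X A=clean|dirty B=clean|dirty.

step 1/8 (Right): loc=B A=dirty B=dirty
step 2/8 (Right): loc=B A=dirty B=dirty
step 3/8 (Left): loc=A A=dirty B=dirty
step 4/8 (Suck): loc=A A=clean B=dirty
step 5/8 (Left): loc=A A=clean B=dirty
step 6/8 (Left): loc=A A=clean B=dirty
step 7/8 (Left): loc=A A=clean B=dirty
step 8/8 (Left): loc=A A=clean B=dirty

loc=A A=clean B=dirty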